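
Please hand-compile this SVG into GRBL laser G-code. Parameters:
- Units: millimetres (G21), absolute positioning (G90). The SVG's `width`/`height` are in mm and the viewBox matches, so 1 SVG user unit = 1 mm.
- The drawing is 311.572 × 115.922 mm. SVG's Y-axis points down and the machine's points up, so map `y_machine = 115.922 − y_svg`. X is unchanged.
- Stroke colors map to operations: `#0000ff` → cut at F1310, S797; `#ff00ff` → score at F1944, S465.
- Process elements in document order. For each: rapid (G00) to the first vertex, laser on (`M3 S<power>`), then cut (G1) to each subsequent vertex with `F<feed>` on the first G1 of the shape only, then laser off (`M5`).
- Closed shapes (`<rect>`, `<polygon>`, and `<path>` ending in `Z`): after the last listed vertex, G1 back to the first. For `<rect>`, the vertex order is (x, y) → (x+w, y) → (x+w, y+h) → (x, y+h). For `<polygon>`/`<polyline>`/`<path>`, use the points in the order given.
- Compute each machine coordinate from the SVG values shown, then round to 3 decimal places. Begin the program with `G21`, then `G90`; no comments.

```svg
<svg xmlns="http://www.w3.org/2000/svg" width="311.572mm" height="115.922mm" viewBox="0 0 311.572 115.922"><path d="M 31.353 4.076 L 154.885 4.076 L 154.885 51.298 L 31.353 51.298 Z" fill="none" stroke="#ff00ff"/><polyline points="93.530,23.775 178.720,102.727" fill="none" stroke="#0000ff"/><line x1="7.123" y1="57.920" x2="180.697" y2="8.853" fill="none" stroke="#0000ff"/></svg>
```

1 u = 1 mm; y_m = 115.922 − y.

[1] `<path>` rectangle, #ff00ff→score S465 F1944: (31.353,111.846) → (154.885,111.846) → (154.885,64.624) → (31.353,64.624) → (31.353,111.846) (closed)

[2] `<polyline>` line segment, #0000ff→cut S797 F1310: (93.530,92.147) → (178.720,13.195)

[3] `<line>` line segment, #0000ff→cut S797 F1310: (7.123,58.002) → (180.697,107.069)

G21
G90
G00 X31.353 Y111.846
M3 S465
G1 X154.885 Y111.846 F1944
G1 X154.885 Y64.624
G1 X31.353 Y64.624
G1 X31.353 Y111.846
M5
G00 X93.530 Y92.147
M3 S797
G1 X178.720 Y13.195 F1310
M5
G00 X7.123 Y58.002
M3 S797
G1 X180.697 Y107.069 F1310
M5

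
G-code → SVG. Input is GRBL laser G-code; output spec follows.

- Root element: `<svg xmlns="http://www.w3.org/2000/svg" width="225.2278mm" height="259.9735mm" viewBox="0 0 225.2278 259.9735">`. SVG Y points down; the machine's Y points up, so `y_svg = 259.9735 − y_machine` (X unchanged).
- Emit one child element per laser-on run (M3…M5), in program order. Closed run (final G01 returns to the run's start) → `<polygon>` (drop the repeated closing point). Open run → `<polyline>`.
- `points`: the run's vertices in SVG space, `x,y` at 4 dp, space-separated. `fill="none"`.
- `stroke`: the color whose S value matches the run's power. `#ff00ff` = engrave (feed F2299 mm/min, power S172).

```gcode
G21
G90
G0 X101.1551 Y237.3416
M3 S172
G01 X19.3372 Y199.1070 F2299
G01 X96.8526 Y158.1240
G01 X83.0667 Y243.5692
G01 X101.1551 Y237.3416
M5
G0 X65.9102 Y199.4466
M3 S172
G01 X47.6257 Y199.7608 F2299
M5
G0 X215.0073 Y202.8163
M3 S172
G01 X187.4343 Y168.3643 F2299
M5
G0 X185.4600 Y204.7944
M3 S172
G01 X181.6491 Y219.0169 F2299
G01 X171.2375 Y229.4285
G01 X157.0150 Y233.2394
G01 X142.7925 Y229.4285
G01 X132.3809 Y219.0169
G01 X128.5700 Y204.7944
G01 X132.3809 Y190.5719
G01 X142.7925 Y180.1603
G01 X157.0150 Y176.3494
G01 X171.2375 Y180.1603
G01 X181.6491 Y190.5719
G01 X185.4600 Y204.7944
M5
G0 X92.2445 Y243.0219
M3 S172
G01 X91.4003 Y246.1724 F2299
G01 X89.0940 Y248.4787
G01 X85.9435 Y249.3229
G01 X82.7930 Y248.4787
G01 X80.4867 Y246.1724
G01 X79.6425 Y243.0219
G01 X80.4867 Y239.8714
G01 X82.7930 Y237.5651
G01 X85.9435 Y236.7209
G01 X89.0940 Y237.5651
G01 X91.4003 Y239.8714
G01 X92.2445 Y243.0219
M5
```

y_svg = 259.9735 − y_m. Every run uses S172, so all elements get stroke `#ff00ff` (engrave).

[1] closed run; points: 101.1551,22.6319 19.3372,60.8665 96.8526,101.8495 83.0667,16.4043

[2] open run; points: 65.9102,60.5269 47.6257,60.2127

[3] open run; points: 215.0073,57.1572 187.4343,91.6092

[4] closed run; points: 185.4600,55.1791 181.6491,40.9566 171.2375,30.5450 157.0150,26.7341 142.7925,30.5450 132.3809,40.9566 128.5700,55.1791 132.3809,69.4016 142.7925,79.8132 157.0150,83.6241 171.2375,79.8132 181.6491,69.4016

[5] closed run; points: 92.2445,16.9516 91.4003,13.8011 89.0940,11.4948 85.9435,10.6506 82.7930,11.4948 80.4867,13.8011 79.6425,16.9516 80.4867,20.1021 82.7930,22.4084 85.9435,23.2526 89.0940,22.4084 91.4003,20.1021

<svg xmlns="http://www.w3.org/2000/svg" width="225.2278mm" height="259.9735mm" viewBox="0 0 225.2278 259.9735">
  <polygon points="101.1551,22.6319 19.3372,60.8665 96.8526,101.8495 83.0667,16.4043" fill="none" stroke="#ff00ff"/>
  <polyline points="65.9102,60.5269 47.6257,60.2127" fill="none" stroke="#ff00ff"/>
  <polyline points="215.0073,57.1572 187.4343,91.6092" fill="none" stroke="#ff00ff"/>
  <polygon points="185.4600,55.1791 181.6491,40.9566 171.2375,30.5450 157.0150,26.7341 142.7925,30.5450 132.3809,40.9566 128.5700,55.1791 132.3809,69.4016 142.7925,79.8132 157.0150,83.6241 171.2375,79.8132 181.6491,69.4016" fill="none" stroke="#ff00ff"/>
  <polygon points="92.2445,16.9516 91.4003,13.8011 89.0940,11.4948 85.9435,10.6506 82.7930,11.4948 80.4867,13.8011 79.6425,16.9516 80.4867,20.1021 82.7930,22.4084 85.9435,23.2526 89.0940,22.4084 91.4003,20.1021" fill="none" stroke="#ff00ff"/>
</svg>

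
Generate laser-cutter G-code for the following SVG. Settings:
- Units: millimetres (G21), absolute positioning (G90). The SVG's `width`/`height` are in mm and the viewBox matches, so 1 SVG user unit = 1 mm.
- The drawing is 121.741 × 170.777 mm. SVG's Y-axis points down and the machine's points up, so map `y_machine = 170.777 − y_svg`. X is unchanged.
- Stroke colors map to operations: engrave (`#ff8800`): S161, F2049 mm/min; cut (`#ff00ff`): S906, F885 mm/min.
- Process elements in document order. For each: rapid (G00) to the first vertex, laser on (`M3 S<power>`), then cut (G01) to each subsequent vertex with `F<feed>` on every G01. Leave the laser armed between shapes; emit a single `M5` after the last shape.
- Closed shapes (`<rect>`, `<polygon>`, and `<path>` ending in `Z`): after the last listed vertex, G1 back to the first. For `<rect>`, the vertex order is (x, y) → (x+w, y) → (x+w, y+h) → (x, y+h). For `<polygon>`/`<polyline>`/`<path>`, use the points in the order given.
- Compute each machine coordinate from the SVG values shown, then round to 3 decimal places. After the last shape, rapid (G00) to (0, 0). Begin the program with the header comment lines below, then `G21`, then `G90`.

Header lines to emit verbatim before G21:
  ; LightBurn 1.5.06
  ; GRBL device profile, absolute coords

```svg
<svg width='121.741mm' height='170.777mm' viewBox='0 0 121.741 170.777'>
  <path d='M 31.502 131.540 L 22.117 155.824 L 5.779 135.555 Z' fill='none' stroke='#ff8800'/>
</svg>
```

; LightBurn 1.5.06
; GRBL device profile, absolute coords
G21
G90
G00 X31.502 Y39.237
M3 S161
G01 X22.117 Y14.953 F2049
G01 X5.779 Y35.222 F2049
G01 X31.502 Y39.237 F2049
M5
G00 X0.000 Y0.000

Since the viewBox matches the mm dimensions, user units are millimetres directly. The only transform is the Y-flip y_m = 170.777 − y_svg.

Shape 1 is a regular polygon drawn with `<path>`. Its stroke #ff8800 means engrave at S161, F2049. After flipping Y the toolpath is (31.502,39.237) → (22.117,14.953) → (5.779,35.222) → (31.502,39.237), returning to the start.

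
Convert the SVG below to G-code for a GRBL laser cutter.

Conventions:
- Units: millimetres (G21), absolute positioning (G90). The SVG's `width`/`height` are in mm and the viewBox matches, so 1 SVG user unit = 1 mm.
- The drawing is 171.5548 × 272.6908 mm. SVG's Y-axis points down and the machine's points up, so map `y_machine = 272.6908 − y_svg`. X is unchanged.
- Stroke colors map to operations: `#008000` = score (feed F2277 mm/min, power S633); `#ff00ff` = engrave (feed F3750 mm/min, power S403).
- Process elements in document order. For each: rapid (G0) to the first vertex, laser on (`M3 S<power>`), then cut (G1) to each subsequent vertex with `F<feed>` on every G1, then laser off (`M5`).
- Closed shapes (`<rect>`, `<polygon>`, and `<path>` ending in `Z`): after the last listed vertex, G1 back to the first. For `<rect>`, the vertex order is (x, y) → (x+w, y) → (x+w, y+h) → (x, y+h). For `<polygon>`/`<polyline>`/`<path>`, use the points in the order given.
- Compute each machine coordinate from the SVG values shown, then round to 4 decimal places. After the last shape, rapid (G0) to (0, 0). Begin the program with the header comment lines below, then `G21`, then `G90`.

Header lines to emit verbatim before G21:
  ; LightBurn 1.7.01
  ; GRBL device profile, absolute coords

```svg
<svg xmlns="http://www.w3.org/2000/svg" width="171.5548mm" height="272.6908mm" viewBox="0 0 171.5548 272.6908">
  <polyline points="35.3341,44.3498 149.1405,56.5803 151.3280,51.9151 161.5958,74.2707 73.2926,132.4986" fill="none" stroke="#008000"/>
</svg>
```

; LightBurn 1.7.01
; GRBL device profile, absolute coords
G21
G90
G0 X35.3341 Y228.3410
M3 S633
G1 X149.1405 Y216.1105 F2277
G1 X151.3280 Y220.7757 F2277
G1 X161.5958 Y198.4201 F2277
G1 X73.2926 Y140.1922 F2277
M5
G0 X0.0000 Y0.0000

Since the viewBox matches the mm dimensions, user units are millimetres directly. The only transform is the Y-flip y_m = 272.6908 − y_svg.

Shape 1 is a open polyline drawn with `<polyline>`. Its stroke #008000 means score at S633, F2277. After flipping Y the toolpath is (35.3341,228.3410) → (149.1405,216.1105) → (151.3280,220.7757) → (161.5958,198.4201) → (73.2926,140.1922).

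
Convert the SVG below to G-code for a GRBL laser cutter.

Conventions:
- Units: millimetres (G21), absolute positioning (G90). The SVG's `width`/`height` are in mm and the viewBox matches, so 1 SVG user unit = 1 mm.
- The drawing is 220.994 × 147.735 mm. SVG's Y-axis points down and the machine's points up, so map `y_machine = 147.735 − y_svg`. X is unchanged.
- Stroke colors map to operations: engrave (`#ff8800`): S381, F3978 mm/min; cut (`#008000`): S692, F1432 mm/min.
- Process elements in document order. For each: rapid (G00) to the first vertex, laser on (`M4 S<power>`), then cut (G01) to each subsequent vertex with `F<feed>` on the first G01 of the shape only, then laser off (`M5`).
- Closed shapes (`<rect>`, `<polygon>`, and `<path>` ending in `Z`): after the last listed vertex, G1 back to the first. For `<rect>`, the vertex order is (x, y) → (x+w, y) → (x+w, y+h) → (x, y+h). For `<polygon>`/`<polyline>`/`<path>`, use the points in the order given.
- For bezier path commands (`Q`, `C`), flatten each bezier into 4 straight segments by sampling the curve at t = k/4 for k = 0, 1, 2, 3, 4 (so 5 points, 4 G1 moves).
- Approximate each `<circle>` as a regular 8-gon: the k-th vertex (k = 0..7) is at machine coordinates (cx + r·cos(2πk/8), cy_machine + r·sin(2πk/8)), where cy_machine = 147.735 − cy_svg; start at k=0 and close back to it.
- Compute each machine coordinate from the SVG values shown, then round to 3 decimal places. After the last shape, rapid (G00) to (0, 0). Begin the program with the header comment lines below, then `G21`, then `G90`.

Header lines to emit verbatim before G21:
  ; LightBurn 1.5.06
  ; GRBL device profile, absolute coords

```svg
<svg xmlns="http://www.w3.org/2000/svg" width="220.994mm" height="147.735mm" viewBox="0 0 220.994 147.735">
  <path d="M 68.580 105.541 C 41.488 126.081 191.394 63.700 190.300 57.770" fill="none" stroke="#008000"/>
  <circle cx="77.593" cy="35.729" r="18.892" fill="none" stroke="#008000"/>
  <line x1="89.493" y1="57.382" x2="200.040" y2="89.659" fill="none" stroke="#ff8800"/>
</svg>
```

1 u = 1 mm; y_m = 147.735 − y.

[1] `<path>` cubic bezier, #008000→cut S692 F1432: (68.580,42.194) → (76.323,40.159) → (119.691,56.153) → (167.933,77.111) → (190.300,89.965)

[2] `<circle>` circle, #008000→cut S692 F1432: (96.485,112.006) → (90.952,125.365) → (77.593,130.898) → (64.234,125.365) → (58.701,112.006) → (64.234,98.647) → (77.593,93.114) → (90.952,98.647) → (96.485,112.006) (closed)

[3] `<line>` line segment, #ff8800→engrave S381 F3978: (89.493,90.353) → (200.040,58.076)

; LightBurn 1.5.06
; GRBL device profile, absolute coords
G21
G90
G00 X68.580 Y42.194
M4 S692
G01 X76.323 Y40.159 F1432
G01 X119.691 Y56.153
G01 X167.933 Y77.111
G01 X190.300 Y89.965
M5
G00 X96.485 Y112.006
M4 S692
G01 X90.952 Y125.365 F1432
G01 X77.593 Y130.898
G01 X64.234 Y125.365
G01 X58.701 Y112.006
G01 X64.234 Y98.647
G01 X77.593 Y93.114
G01 X90.952 Y98.647
G01 X96.485 Y112.006
M5
G00 X89.493 Y90.353
M4 S381
G01 X200.040 Y58.076 F3978
M5
G00 X0.000 Y0.000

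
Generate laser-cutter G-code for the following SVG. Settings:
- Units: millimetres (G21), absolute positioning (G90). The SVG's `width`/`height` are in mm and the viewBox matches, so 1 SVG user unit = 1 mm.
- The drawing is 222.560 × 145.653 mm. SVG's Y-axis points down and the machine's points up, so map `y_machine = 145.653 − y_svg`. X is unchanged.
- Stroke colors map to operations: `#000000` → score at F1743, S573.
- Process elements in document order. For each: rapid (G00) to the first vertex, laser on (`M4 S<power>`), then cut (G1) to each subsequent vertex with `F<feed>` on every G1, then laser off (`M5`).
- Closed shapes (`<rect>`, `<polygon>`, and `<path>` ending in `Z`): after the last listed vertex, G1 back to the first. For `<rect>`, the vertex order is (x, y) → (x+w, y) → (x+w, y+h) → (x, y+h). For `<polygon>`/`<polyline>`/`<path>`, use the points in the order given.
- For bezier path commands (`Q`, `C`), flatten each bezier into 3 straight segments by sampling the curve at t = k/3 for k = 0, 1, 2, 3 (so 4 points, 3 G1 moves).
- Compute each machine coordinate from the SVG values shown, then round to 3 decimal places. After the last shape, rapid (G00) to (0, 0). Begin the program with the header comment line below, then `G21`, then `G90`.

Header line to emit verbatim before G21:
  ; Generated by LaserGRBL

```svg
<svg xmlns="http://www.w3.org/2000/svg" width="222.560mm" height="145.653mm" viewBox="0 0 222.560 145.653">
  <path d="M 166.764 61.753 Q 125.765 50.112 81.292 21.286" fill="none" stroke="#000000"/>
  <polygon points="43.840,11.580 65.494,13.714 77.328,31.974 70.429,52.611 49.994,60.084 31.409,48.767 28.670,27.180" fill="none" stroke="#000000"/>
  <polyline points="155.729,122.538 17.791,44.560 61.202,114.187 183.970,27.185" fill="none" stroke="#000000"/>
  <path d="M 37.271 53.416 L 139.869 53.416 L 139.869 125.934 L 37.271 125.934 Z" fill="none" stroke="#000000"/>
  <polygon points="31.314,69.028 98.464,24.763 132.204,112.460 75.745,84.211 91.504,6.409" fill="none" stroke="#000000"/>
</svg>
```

; Generated by LaserGRBL
G21
G90
G00 X166.764 Y83.900
M4 S573
G1 X139.045 Y93.570 F1743
G1 X110.555 Y107.059 F1743
G1 X81.292 Y124.367 F1743
M5
G00 X43.840 Y134.073
M4 S573
G1 X65.494 Y131.939 F1743
G1 X77.328 Y113.679 F1743
G1 X70.429 Y93.042 F1743
G1 X49.994 Y85.569 F1743
G1 X31.409 Y96.886 F1743
G1 X28.670 Y118.473 F1743
G1 X43.840 Y134.073 F1743
M5
G00 X155.729 Y23.115
M4 S573
G1 X17.791 Y101.093 F1743
G1 X61.202 Y31.466 F1743
G1 X183.970 Y118.468 F1743
M5
G00 X37.271 Y92.237
M4 S573
G1 X139.869 Y92.237 F1743
G1 X139.869 Y19.719 F1743
G1 X37.271 Y19.719 F1743
G1 X37.271 Y92.237 F1743
M5
G00 X31.314 Y76.625
M4 S573
G1 X98.464 Y120.890 F1743
G1 X132.204 Y33.193 F1743
G1 X75.745 Y61.442 F1743
G1 X91.504 Y139.244 F1743
G1 X31.314 Y76.625 F1743
M5
G00 X0.000 Y0.000

1 u = 1 mm; y_m = 145.653 − y.

[1] `<path>` quadratic bezier, #000000→score S573 F1743: (166.764,83.900) → (139.045,93.570) → (110.555,107.059) → (81.292,124.367)

[2] `<polygon>` regular polygon, #000000→score S573 F1743: (43.840,134.073) → (65.494,131.939) → (77.328,113.679) → (70.429,93.042) → (49.994,85.569) → (31.409,96.886) → (28.670,118.473) → (43.840,134.073) (closed)

[3] `<polyline>` open polyline, #000000→score S573 F1743: (155.729,23.115) → (17.791,101.093) → (61.202,31.466) → (183.970,118.468)

[4] `<path>` rectangle, #000000→score S573 F1743: (37.271,92.237) → (139.869,92.237) → (139.869,19.719) → (37.271,19.719) → (37.271,92.237) (closed)

[5] `<polygon>` closed polygon, #000000→score S573 F1743: (31.314,76.625) → (98.464,120.890) → (132.204,33.193) → (75.745,61.442) → (91.504,139.244) → (31.314,76.625) (closed)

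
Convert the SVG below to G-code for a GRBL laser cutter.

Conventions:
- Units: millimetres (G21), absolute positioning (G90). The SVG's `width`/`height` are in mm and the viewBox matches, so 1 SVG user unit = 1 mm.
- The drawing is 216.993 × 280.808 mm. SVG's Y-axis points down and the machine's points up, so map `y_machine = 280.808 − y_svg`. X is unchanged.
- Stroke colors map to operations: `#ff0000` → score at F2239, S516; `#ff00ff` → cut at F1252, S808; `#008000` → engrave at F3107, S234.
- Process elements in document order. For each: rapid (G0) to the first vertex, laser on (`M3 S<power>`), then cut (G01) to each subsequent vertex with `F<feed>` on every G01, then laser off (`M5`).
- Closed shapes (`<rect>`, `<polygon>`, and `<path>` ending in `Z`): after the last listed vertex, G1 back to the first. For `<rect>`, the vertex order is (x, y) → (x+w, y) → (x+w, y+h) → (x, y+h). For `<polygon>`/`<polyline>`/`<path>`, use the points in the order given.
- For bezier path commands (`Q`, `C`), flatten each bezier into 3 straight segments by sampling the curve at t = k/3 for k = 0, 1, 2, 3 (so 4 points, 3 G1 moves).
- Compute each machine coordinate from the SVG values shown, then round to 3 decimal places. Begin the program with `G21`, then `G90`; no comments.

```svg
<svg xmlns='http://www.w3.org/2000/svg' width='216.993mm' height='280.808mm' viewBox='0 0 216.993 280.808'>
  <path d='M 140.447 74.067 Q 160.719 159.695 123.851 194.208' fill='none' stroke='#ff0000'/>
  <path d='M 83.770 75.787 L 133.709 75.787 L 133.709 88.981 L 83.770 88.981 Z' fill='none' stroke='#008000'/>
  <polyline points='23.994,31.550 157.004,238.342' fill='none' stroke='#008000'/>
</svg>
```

G21
G90
G0 X140.447 Y206.741
M3 S516
G01 X147.613 Y155.335 F2239
G01 X142.081 Y115.288 F2239
G01 X123.851 Y86.600 F2239
M5
G0 X83.770 Y205.021
M3 S234
G01 X133.709 Y205.021 F3107
G01 X133.709 Y191.827 F3107
G01 X83.770 Y191.827 F3107
G01 X83.770 Y205.021 F3107
M5
G0 X23.994 Y249.258
M3 S234
G01 X157.004 Y42.466 F3107
M5

viewBox `0 0 216.993 280.808` with mm width/height → 1 unit = 1 mm. Flip: y_m = 280.808 − y_svg.

**Shape 1** — `<path>` quadratic bezier, stroke `#ff0000` → score (S516, F2239). Control points (SVG): P0=(140.447,74.067), P1=(160.719,159.695), P2=(123.851,194.208); sampled at t=k/3. Machine vertices: (140.447,206.741) → (147.613,155.335) → (142.081,115.288) → (123.851,86.600). Open path.

**Shape 2** — `<path>` rectangle, stroke `#008000` → engrave (S234, F3107). Machine vertices: (83.770,205.021) → (133.709,205.021) → (133.709,191.827) → (83.770,191.827) → (83.770,205.021). Closed: final G1 returns to the first vertex.

**Shape 3** — `<polyline>` line segment, stroke `#008000` → engrave (S234, F3107). Machine vertices: (23.994,249.258) → (157.004,42.466). Open path.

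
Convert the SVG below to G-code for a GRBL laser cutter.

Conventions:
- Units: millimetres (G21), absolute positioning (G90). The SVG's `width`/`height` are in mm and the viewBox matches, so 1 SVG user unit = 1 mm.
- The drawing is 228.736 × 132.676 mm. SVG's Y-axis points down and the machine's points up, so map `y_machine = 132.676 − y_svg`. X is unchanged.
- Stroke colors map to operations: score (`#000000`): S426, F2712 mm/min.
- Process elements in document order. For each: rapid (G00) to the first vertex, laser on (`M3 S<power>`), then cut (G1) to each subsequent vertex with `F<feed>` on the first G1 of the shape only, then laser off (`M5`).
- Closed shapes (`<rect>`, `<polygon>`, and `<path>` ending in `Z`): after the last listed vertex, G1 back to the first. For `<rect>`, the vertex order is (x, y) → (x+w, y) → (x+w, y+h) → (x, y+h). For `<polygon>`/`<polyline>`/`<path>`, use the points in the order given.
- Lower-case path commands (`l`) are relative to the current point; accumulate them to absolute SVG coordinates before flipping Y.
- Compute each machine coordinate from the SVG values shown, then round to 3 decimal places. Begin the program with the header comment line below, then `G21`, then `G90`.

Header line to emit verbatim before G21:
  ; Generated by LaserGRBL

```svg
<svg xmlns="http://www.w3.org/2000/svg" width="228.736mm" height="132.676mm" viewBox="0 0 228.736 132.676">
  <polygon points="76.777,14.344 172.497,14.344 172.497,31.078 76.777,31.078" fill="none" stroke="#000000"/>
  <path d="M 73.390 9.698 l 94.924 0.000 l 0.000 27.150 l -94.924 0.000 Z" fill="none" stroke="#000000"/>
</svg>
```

; Generated by LaserGRBL
G21
G90
G00 X76.777 Y118.332
M3 S426
G1 X172.497 Y118.332 F2712
G1 X172.497 Y101.598
G1 X76.777 Y101.598
G1 X76.777 Y118.332
M5
G00 X73.390 Y122.978
M3 S426
G1 X168.314 Y122.978 F2712
G1 X168.314 Y95.828
G1 X73.390 Y95.828
G1 X73.390 Y122.978
M5

Since the viewBox matches the mm dimensions, user units are millimetres directly. The only transform is the Y-flip y_m = 132.676 − y_svg.

Shape 1 is a rectangle drawn with `<polygon>`. Its stroke #000000 means score at S426, F2712. After flipping Y the toolpath is (76.777,118.332) → (172.497,118.332) → (172.497,101.598) → (76.777,101.598) → (76.777,118.332), returning to the start.

Shape 2 is a rectangle drawn with `<path>`. Its stroke #000000 means score at S426, F2712. After flipping Y the toolpath is (73.390,122.978) → (168.314,122.978) → (168.314,95.828) → (73.390,95.828) → (73.390,122.978), returning to the start.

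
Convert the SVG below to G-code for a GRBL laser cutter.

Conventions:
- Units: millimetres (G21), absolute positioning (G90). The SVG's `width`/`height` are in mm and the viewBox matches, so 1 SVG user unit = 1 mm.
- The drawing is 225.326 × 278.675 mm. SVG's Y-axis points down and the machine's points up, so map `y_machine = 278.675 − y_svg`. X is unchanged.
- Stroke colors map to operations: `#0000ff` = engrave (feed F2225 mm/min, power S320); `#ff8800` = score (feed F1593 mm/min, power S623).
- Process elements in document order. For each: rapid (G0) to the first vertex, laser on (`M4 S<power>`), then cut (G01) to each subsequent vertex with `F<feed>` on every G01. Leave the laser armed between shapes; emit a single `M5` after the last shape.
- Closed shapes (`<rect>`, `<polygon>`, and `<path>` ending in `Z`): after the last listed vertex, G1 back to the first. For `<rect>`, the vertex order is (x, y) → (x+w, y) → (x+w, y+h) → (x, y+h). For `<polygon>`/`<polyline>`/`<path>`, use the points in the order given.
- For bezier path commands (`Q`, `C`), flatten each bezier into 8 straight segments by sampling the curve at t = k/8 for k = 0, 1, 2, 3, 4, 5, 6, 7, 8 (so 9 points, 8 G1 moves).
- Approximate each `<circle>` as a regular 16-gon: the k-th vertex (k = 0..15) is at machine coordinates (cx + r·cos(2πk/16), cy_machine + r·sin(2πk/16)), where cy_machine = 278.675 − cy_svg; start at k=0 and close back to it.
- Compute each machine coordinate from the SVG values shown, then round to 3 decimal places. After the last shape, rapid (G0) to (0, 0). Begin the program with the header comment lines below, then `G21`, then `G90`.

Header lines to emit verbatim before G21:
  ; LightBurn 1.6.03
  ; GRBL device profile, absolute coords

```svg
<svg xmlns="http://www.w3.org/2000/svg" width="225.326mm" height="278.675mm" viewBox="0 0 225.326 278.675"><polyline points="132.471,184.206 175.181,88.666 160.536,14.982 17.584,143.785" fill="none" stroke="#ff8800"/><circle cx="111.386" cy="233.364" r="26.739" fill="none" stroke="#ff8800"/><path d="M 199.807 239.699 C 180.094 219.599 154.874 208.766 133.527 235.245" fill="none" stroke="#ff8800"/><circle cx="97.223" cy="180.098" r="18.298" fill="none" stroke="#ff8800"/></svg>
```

1 u = 1 mm; y_m = 278.675 − y.

[1] `<polyline>` open polyline, #ff8800→score S623 F1593: (132.471,94.469) → (175.181,190.009) → (160.536,263.693) → (17.584,134.890)

[2] `<circle>` circle, #ff8800→score S623 F1593: (138.125,45.311) → (136.090,55.544) → (130.293,64.218) → (121.619,70.015) → (111.386,72.050) → (101.153,70.015) → (92.479,64.218) → (86.682,55.544) → (84.647,45.311) → (86.682,35.078) → (92.479,26.404) → (101.153,20.607) → (111.386,18.572) → (121.619,20.607) → (130.293,26.404) → (136.090,35.078) → (138.125,45.311) (closed)

[3] `<path>` cubic bezier, #ff8800→score S623 F1593: (199.807,38.976) → (192.175,46.024) → (184.136,51.875) → (175.801,56.200) → (167.280,58.670) → (158.682,58.957) → (150.117,56.731) → (141.695,51.665) → (133.527,43.430)

[4] `<circle>` circle, #ff8800→score S623 F1593: (115.521,98.577) → (114.128,105.579) → (110.162,111.516) → (104.225,115.482) → (97.223,116.875) → (90.221,115.482) → (84.284,111.516) → (80.318,105.579) → (78.925,98.577) → (80.318,91.575) → (84.284,85.638) → (90.221,81.672) → (97.223,80.279) → (104.225,81.672) → (110.162,85.638) → (114.128,91.575) → (115.521,98.577) (closed)

; LightBurn 1.6.03
; GRBL device profile, absolute coords
G21
G90
G0 X132.471 Y94.469
M4 S623
G01 X175.181 Y190.009 F1593
G01 X160.536 Y263.693 F1593
G01 X17.584 Y134.890 F1593
G0 X138.125 Y45.311
M4 S623
G01 X136.090 Y55.544 F1593
G01 X130.293 Y64.218 F1593
G01 X121.619 Y70.015 F1593
G01 X111.386 Y72.050 F1593
G01 X101.153 Y70.015 F1593
G01 X92.479 Y64.218 F1593
G01 X86.682 Y55.544 F1593
G01 X84.647 Y45.311 F1593
G01 X86.682 Y35.078 F1593
G01 X92.479 Y26.404 F1593
G01 X101.153 Y20.607 F1593
G01 X111.386 Y18.572 F1593
G01 X121.619 Y20.607 F1593
G01 X130.293 Y26.404 F1593
G01 X136.090 Y35.078 F1593
G01 X138.125 Y45.311 F1593
G0 X199.807 Y38.976
M4 S623
G01 X192.175 Y46.024 F1593
G01 X184.136 Y51.875 F1593
G01 X175.801 Y56.200 F1593
G01 X167.280 Y58.670 F1593
G01 X158.682 Y58.957 F1593
G01 X150.117 Y56.731 F1593
G01 X141.695 Y51.665 F1593
G01 X133.527 Y43.430 F1593
G0 X115.521 Y98.577
M4 S623
G01 X114.128 Y105.579 F1593
G01 X110.162 Y111.516 F1593
G01 X104.225 Y115.482 F1593
G01 X97.223 Y116.875 F1593
G01 X90.221 Y115.482 F1593
G01 X84.284 Y111.516 F1593
G01 X80.318 Y105.579 F1593
G01 X78.925 Y98.577 F1593
G01 X80.318 Y91.575 F1593
G01 X84.284 Y85.638 F1593
G01 X90.221 Y81.672 F1593
G01 X97.223 Y80.279 F1593
G01 X104.225 Y81.672 F1593
G01 X110.162 Y85.638 F1593
G01 X114.128 Y91.575 F1593
G01 X115.521 Y98.577 F1593
M5
G0 X0.000 Y0.000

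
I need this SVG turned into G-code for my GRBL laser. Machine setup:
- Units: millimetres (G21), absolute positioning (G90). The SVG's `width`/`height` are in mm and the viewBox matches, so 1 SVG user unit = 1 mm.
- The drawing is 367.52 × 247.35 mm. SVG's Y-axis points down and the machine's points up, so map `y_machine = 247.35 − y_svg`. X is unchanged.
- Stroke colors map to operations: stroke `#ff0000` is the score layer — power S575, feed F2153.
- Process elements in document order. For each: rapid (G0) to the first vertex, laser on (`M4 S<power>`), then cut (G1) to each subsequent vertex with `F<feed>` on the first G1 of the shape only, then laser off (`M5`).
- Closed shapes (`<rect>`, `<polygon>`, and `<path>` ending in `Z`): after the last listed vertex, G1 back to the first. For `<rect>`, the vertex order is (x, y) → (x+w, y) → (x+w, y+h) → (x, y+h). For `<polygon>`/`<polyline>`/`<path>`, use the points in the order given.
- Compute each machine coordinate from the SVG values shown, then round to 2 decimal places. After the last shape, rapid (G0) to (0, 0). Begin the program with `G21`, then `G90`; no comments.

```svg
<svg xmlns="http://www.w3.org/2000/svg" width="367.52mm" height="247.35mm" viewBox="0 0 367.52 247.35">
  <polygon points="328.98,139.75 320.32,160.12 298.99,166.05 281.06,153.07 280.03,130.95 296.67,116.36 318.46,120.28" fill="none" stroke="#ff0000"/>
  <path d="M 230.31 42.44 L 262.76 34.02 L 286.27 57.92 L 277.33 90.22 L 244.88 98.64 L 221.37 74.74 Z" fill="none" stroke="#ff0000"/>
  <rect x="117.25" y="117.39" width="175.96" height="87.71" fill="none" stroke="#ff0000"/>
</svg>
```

viewBox `0 0 367.52 247.35` with mm width/height → 1 unit = 1 mm. Flip: y_m = 247.35 − y_svg.

**Shape 1** — `<polygon>` regular polygon, stroke `#ff0000` → score (S575, F2153). Machine vertices: (328.98,107.60) → (320.32,87.23) → (298.99,81.30) → (281.06,94.28) → (280.03,116.40) → (296.67,130.99) → (318.46,127.07) → (328.98,107.60). Closed: final G1 returns to the first vertex.

**Shape 2** — `<path>` regular polygon, stroke `#ff0000` → score (S575, F2153). Machine vertices: (230.31,204.91) → (262.76,213.33) → (286.27,189.43) → (277.33,157.13) → (244.88,148.71) → (221.37,172.61) → (230.31,204.91). Closed: final G1 returns to the first vertex.

**Shape 3** — `<rect>` rectangle, stroke `#ff0000` → score (S575, F2153). Machine vertices: (117.25,129.96) → (293.21,129.96) → (293.21,42.25) → (117.25,42.25) → (117.25,129.96). Closed: final G1 returns to the first vertex.

G21
G90
G0 X328.98 Y107.60
M4 S575
G1 X320.32 Y87.23 F2153
G1 X298.99 Y81.30
G1 X281.06 Y94.28
G1 X280.03 Y116.40
G1 X296.67 Y130.99
G1 X318.46 Y127.07
G1 X328.98 Y107.60
M5
G0 X230.31 Y204.91
M4 S575
G1 X262.76 Y213.33 F2153
G1 X286.27 Y189.43
G1 X277.33 Y157.13
G1 X244.88 Y148.71
G1 X221.37 Y172.61
G1 X230.31 Y204.91
M5
G0 X117.25 Y129.96
M4 S575
G1 X293.21 Y129.96 F2153
G1 X293.21 Y42.25
G1 X117.25 Y42.25
G1 X117.25 Y129.96
M5
G0 X0.00 Y0.00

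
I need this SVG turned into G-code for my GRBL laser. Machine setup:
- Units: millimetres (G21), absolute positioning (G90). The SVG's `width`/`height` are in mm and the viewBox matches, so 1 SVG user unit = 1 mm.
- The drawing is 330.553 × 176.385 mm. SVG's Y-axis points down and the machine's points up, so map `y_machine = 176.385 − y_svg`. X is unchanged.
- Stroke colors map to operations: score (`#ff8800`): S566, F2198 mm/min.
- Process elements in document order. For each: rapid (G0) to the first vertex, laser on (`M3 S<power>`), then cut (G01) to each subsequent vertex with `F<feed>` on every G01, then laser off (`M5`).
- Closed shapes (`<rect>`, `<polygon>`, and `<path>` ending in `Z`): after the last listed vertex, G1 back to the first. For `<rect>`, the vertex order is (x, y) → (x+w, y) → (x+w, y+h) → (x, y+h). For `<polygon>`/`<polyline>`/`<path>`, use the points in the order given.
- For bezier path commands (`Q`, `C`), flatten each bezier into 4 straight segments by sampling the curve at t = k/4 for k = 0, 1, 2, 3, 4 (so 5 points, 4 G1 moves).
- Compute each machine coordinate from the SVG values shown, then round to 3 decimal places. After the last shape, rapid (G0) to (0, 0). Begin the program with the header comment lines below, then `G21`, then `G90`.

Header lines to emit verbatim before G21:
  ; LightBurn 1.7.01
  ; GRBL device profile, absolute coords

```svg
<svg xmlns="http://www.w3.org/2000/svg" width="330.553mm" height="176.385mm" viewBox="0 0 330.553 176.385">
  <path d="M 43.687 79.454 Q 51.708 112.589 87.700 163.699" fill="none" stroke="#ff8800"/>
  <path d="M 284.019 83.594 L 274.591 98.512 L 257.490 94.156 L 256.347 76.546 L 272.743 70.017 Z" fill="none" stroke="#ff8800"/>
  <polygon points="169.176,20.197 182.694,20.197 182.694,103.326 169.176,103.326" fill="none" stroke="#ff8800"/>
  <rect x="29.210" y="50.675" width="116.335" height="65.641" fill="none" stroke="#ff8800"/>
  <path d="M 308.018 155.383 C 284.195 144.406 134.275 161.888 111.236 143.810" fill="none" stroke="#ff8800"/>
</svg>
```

; LightBurn 1.7.01
; GRBL device profile, absolute coords
G21
G90
G0 X43.687 Y96.931
M3 S566
G01 X49.446 Y79.240 F2198
G01 X58.701 Y59.302 F2198
G01 X71.452 Y37.118 F2198
G01 X87.700 Y12.686 F2198
M5
G0 X284.019 Y92.791
M3 S566
G01 X274.591 Y77.873 F2198
G01 X257.490 Y82.229 F2198
G01 X256.347 Y99.839 F2198
G01 X272.743 Y106.368 F2198
G01 X284.019 Y92.791 F2198
M5
G0 X169.176 Y156.188
M3 S566
G01 X182.694 Y156.188 F2198
G01 X182.694 Y73.059 F2198
G01 X169.176 Y73.059 F2198
G01 X169.176 Y156.188 F2198
M5
G0 X29.210 Y125.710
M3 S566
G01 X145.545 Y125.710 F2198
G01 X145.545 Y60.069 F2198
G01 X29.210 Y60.069 F2198
G01 X29.210 Y125.710 F2198
M5
G0 X308.018 Y21.002
M3 S566
G01 X270.460 Y24.899 F2198
G01 X209.333 Y24.126 F2198
G01 X148.353 Y24.684 F2198
G01 X111.236 Y32.575 F2198
M5
G0 X0.000 Y0.000

viewBox `0 0 330.553 176.385` with mm width/height → 1 unit = 1 mm. Flip: y_m = 176.385 − y_svg.

**Shape 1** — `<path>` quadratic bezier, stroke `#ff8800` → score (S566, F2198). Control points (SVG): P0=(43.687,79.454), P1=(51.708,112.589), P2=(87.700,163.699); sampled at t=k/4. Machine vertices: (43.687,96.931) → (49.446,79.240) → (58.701,59.302) → (71.452,37.118) → (87.700,12.686). Open path.

**Shape 2** — `<path>` regular polygon, stroke `#ff8800` → score (S566, F2198). Machine vertices: (284.019,92.791) → (274.591,77.873) → (257.490,82.229) → (256.347,99.839) → (272.743,106.368) → (284.019,92.791). Closed: final G1 returns to the first vertex.

**Shape 3** — `<polygon>` rectangle, stroke `#ff8800` → score (S566, F2198). Machine vertices: (169.176,156.188) → (182.694,156.188) → (182.694,73.059) → (169.176,73.059) → (169.176,156.188). Closed: final G1 returns to the first vertex.

**Shape 4** — `<rect>` rectangle, stroke `#ff8800` → score (S566, F2198). Machine vertices: (29.210,125.710) → (145.545,125.710) → (145.545,60.069) → (29.210,60.069) → (29.210,125.710). Closed: final G1 returns to the first vertex.

**Shape 5** — `<path>` cubic bezier, stroke `#ff8800` → score (S566, F2198). Control points (SVG): P0=(308.018,155.383), P1=(284.195,144.406), P2=(134.275,161.888), P3=(111.236,143.810); sampled at t=k/4. Machine vertices: (308.018,21.002) → (270.460,24.899) → (209.333,24.126) → (148.353,24.684) → (111.236,32.575). Open path.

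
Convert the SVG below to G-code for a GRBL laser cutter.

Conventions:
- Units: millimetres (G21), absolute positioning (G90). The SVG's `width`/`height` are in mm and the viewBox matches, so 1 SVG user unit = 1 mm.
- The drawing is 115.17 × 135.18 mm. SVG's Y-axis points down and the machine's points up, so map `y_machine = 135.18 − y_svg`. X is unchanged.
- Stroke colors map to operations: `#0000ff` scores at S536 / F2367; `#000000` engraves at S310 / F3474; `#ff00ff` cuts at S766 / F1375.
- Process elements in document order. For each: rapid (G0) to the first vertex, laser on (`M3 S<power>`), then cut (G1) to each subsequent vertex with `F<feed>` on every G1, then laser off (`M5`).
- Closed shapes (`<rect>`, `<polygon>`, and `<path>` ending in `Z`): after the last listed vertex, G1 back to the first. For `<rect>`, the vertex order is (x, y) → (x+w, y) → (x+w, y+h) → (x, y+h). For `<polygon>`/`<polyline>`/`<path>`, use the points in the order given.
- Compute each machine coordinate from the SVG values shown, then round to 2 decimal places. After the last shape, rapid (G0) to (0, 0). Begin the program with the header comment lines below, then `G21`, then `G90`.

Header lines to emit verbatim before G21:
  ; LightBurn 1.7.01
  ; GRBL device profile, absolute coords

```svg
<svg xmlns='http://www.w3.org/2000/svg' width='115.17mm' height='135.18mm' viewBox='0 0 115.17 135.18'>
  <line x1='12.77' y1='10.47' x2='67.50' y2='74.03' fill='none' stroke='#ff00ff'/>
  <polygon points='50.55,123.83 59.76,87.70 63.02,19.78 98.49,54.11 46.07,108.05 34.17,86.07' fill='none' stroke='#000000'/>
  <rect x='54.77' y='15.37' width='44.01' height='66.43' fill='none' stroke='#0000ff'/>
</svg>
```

; LightBurn 1.7.01
; GRBL device profile, absolute coords
G21
G90
G0 X12.77 Y124.71
M3 S766
G1 X67.50 Y61.15 F1375
M5
G0 X50.55 Y11.35
M3 S310
G1 X59.76 Y47.48 F3474
G1 X63.02 Y115.40 F3474
G1 X98.49 Y81.07 F3474
G1 X46.07 Y27.13 F3474
G1 X34.17 Y49.11 F3474
G1 X50.55 Y11.35 F3474
M5
G0 X54.77 Y119.81
M3 S536
G1 X98.78 Y119.81 F2367
G1 X98.78 Y53.38 F2367
G1 X54.77 Y53.38 F2367
G1 X54.77 Y119.81 F2367
M5
G0 X0.00 Y0.00

Since the viewBox matches the mm dimensions, user units are millimetres directly. The only transform is the Y-flip y_m = 135.18 − y_svg.

Shape 1 is a line segment drawn with `<line>`. Its stroke #ff00ff means cut at S766, F1375. After flipping Y the toolpath is (12.77,124.71) → (67.50,61.15).

Shape 2 is a closed polygon drawn with `<polygon>`. Its stroke #000000 means engrave at S310, F3474. After flipping Y the toolpath is (50.55,11.35) → (59.76,47.48) → (63.02,115.40) → (98.49,81.07) → (46.07,27.13) → (34.17,49.11) → (50.55,11.35), returning to the start.

Shape 3 is a rectangle drawn with `<rect>`. Its stroke #0000ff means score at S536, F2367. After flipping Y the toolpath is (54.77,119.81) → (98.78,119.81) → (98.78,53.38) → (54.77,53.38) → (54.77,119.81), returning to the start.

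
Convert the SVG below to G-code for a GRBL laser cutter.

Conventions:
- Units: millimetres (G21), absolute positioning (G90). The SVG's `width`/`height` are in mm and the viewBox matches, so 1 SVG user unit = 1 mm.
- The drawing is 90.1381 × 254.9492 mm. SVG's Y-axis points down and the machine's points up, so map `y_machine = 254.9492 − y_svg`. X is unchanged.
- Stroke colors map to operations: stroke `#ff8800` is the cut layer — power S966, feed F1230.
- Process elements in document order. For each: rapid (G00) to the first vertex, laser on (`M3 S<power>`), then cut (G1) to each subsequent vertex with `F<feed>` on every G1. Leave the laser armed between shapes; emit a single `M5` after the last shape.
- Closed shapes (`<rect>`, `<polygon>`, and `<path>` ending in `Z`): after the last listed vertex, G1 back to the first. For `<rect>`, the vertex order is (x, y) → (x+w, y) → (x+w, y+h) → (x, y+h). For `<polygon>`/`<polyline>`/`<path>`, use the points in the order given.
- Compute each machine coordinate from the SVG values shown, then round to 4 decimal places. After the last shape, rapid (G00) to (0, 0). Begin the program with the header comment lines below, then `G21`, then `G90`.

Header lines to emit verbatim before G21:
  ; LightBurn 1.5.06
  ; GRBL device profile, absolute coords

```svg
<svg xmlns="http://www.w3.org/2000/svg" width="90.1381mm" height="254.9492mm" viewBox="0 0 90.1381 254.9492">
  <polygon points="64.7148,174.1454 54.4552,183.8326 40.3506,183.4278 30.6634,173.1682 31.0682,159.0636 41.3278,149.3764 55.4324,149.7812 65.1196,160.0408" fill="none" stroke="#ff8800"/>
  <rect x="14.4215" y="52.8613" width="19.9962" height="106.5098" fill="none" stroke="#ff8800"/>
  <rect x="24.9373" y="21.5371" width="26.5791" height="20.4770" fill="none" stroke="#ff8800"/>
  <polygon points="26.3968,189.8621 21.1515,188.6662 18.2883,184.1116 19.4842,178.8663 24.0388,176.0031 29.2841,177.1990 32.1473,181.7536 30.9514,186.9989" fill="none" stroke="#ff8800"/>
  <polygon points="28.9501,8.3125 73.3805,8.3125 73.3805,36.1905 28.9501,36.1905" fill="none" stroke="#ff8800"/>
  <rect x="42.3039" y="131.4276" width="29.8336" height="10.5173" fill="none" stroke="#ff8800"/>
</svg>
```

; LightBurn 1.5.06
; GRBL device profile, absolute coords
G21
G90
G00 X64.7148 Y80.8038
M3 S966
G1 X54.4552 Y71.1166 F1230
G1 X40.3506 Y71.5214 F1230
G1 X30.6634 Y81.7810 F1230
G1 X31.0682 Y95.8856 F1230
G1 X41.3278 Y105.5728 F1230
G1 X55.4324 Y105.1680 F1230
G1 X65.1196 Y94.9084 F1230
G1 X64.7148 Y80.8038 F1230
G00 X14.4215 Y202.0879
M3 S966
G1 X34.4177 Y202.0879 F1230
G1 X34.4177 Y95.5781 F1230
G1 X14.4215 Y95.5781 F1230
G1 X14.4215 Y202.0879 F1230
G00 X24.9373 Y233.4121
M3 S966
G1 X51.5164 Y233.4121 F1230
G1 X51.5164 Y212.9351 F1230
G1 X24.9373 Y212.9351 F1230
G1 X24.9373 Y233.4121 F1230
G00 X26.3968 Y65.0871
M3 S966
G1 X21.1515 Y66.2830 F1230
G1 X18.2883 Y70.8376 F1230
G1 X19.4842 Y76.0829 F1230
G1 X24.0388 Y78.9461 F1230
G1 X29.2841 Y77.7502 F1230
G1 X32.1473 Y73.1956 F1230
G1 X30.9514 Y67.9503 F1230
G1 X26.3968 Y65.0871 F1230
G00 X28.9501 Y246.6367
M3 S966
G1 X73.3805 Y246.6367 F1230
G1 X73.3805 Y218.7587 F1230
G1 X28.9501 Y218.7587 F1230
G1 X28.9501 Y246.6367 F1230
G00 X42.3039 Y123.5216
M3 S966
G1 X72.1375 Y123.5216 F1230
G1 X72.1375 Y113.0043 F1230
G1 X42.3039 Y113.0043 F1230
G1 X42.3039 Y123.5216 F1230
M5
G00 X0.0000 Y0.0000

viewBox `0 0 90.1381 254.9492` with mm width/height → 1 unit = 1 mm. Flip: y_m = 254.9492 − y_svg.

**Shape 1** — `<polygon>` regular polygon, stroke `#ff8800` → cut (S966, F1230). Machine vertices: (64.7148,80.8038) → (54.4552,71.1166) → (40.3506,71.5214) → (30.6634,81.7810) → (31.0682,95.8856) → (41.3278,105.5728) → (55.4324,105.1680) → (65.1196,94.9084) → (64.7148,80.8038). Closed: final G1 returns to the first vertex.

**Shape 2** — `<rect>` rectangle, stroke `#ff8800` → cut (S966, F1230). Machine vertices: (14.4215,202.0879) → (34.4177,202.0879) → (34.4177,95.5781) → (14.4215,95.5781) → (14.4215,202.0879). Closed: final G1 returns to the first vertex.

**Shape 3** — `<rect>` rectangle, stroke `#ff8800` → cut (S966, F1230). Machine vertices: (24.9373,233.4121) → (51.5164,233.4121) → (51.5164,212.9351) → (24.9373,212.9351) → (24.9373,233.4121). Closed: final G1 returns to the first vertex.

**Shape 4** — `<polygon>` regular polygon, stroke `#ff8800` → cut (S966, F1230). Machine vertices: (26.3968,65.0871) → (21.1515,66.2830) → (18.2883,70.8376) → (19.4842,76.0829) → (24.0388,78.9461) → (29.2841,77.7502) → (32.1473,73.1956) → (30.9514,67.9503) → (26.3968,65.0871). Closed: final G1 returns to the first vertex.

**Shape 5** — `<polygon>` rectangle, stroke `#ff8800` → cut (S966, F1230). Machine vertices: (28.9501,246.6367) → (73.3805,246.6367) → (73.3805,218.7587) → (28.9501,218.7587) → (28.9501,246.6367). Closed: final G1 returns to the first vertex.

**Shape 6** — `<rect>` rectangle, stroke `#ff8800` → cut (S966, F1230). Machine vertices: (42.3039,123.5216) → (72.1375,123.5216) → (72.1375,113.0043) → (42.3039,113.0043) → (42.3039,123.5216). Closed: final G1 returns to the first vertex.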